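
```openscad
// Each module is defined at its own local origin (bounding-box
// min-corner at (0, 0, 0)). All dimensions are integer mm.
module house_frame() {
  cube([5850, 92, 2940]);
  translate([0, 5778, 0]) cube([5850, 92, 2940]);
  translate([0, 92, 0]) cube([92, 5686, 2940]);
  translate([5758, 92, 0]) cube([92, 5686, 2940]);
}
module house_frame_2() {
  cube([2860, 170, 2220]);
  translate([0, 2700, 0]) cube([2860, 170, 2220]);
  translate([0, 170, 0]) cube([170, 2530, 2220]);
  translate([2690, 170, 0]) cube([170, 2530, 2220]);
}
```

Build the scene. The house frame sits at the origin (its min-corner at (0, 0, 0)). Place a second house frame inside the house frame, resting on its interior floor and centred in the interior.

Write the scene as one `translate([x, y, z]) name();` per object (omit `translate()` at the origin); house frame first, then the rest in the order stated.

house_frame();
translate([1495, 1500, 0]) house_frame_2();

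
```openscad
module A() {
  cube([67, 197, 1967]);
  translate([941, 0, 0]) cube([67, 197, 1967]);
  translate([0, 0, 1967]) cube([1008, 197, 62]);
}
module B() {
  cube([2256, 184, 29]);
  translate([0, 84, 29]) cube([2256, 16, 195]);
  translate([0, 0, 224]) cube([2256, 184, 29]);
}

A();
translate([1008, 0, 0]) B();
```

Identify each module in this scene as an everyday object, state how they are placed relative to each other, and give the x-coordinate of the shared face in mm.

A is a door frame. B is an I-beam. The I-beam is against the door frame's +x side, with their −y faces flush. The x-coordinate of the shared face is 1008 mm.

The door frame's +x face and the I-beam's −x face are both at x = 1008 mm.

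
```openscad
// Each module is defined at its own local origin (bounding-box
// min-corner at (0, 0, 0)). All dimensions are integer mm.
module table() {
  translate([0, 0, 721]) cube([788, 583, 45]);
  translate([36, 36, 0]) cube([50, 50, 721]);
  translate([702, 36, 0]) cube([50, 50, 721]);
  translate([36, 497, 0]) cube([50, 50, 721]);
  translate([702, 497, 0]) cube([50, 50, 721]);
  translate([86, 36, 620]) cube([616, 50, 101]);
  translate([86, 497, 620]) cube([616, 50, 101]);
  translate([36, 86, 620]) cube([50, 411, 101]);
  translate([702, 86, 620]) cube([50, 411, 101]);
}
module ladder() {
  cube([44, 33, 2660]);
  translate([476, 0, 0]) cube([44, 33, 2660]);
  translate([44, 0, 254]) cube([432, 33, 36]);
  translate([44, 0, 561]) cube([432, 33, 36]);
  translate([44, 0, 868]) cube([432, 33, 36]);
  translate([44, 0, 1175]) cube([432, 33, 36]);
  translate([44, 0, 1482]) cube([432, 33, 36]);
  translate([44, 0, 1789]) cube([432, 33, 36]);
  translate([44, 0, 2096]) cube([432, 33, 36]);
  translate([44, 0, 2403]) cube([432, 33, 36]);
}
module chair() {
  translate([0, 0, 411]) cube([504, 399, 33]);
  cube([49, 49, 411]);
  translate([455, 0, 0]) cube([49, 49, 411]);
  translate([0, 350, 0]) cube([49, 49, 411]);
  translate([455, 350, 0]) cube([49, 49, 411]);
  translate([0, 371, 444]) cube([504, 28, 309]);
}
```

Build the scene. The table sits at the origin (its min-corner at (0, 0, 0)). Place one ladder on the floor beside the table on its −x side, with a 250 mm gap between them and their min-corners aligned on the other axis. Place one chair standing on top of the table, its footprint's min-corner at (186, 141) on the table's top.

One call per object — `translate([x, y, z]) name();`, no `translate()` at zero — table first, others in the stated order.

table();
translate([-770, 0, 0]) ladder();
translate([186, 141, 766]) chair();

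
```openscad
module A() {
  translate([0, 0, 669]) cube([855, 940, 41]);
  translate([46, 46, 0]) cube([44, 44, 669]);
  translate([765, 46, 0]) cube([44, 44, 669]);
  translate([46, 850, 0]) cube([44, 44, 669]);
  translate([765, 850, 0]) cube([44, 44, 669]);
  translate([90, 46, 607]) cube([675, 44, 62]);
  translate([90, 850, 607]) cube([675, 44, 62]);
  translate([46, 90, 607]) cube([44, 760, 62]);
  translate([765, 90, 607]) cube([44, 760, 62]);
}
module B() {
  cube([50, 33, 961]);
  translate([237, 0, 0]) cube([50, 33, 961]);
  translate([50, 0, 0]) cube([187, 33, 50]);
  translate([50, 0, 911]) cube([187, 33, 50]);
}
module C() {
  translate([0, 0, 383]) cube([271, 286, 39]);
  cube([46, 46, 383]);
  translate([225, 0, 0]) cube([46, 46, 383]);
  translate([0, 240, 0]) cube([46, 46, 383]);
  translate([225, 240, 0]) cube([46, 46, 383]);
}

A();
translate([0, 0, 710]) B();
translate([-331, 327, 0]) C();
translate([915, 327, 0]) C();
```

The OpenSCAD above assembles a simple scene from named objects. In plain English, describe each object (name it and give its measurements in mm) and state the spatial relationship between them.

A is a table with a 855×940 mm rectangular top, 41 mm thick, top surface at z = 710 mm, supported by four 44×44 mm square legs, each inset 46 mm from the nearest pair of top edges, running from the floor. Four apron rails, 44 mm thick and 62 mm tall, run between adjacent legs with their top edges flush with the underside of the top and their outer faces flush with the legs' outer faces.

B is a rectangular picture frame lying in the x–z plane (depth along y). The opening is 187 mm wide (x) by 861 mm tall (z), surrounded by a border 50 mm wide on all four sides. The frame is 33 mm deep and is made of two full-height vertical stiles with two horizontal rails fitted between them.

C is a four-legged stool. The seat is a 271×286×39 mm slab whose top surface is at z = 422 mm; four square legs, each 46×46 mm in cross-section, run from the floor (z = 0) to the underside of the seat, each flush with a corner of the seat.

The picture frame is on top of the table. Two stools sit around the table at the −x, +x sides.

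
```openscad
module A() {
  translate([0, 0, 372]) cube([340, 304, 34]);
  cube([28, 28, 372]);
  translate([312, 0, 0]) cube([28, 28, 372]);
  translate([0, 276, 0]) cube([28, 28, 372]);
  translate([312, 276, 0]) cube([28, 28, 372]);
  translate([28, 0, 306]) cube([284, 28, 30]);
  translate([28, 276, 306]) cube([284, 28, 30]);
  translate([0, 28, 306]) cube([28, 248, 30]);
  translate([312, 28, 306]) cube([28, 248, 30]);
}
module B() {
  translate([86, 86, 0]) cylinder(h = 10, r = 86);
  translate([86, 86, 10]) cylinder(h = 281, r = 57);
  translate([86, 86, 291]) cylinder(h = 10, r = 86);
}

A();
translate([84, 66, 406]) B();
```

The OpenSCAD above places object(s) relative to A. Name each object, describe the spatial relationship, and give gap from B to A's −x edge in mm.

The spool's min-x is at 84; the stool's min-x is 0; gap = 84 mm.

A is a stool. B is a spool. The spool is on top of the stool, centred. The gap from the spool to the stool's −x edge is 84 mm.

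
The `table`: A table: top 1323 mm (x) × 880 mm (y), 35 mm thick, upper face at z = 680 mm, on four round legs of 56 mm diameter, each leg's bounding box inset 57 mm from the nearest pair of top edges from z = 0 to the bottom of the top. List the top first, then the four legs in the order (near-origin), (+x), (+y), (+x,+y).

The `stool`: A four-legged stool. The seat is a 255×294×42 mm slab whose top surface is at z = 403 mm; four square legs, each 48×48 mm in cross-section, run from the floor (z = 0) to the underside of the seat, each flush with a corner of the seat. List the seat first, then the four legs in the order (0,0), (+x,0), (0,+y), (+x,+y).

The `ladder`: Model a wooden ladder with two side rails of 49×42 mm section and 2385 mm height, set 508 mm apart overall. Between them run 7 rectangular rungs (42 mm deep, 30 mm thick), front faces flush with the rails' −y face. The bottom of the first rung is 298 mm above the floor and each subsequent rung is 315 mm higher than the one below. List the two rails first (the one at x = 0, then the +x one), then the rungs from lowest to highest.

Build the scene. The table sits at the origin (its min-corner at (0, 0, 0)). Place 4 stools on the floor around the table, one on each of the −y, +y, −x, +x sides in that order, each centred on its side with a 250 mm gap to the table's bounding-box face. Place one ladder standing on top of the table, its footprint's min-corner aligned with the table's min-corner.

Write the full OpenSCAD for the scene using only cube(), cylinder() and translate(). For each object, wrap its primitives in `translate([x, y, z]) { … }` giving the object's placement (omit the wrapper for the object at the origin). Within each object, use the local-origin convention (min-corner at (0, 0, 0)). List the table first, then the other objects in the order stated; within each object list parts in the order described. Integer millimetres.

translate([0, 0, 645]) cube([1323, 880, 35]);
translate([85, 85, 0]) cylinder(h = 645, r = 28);
translate([1238, 85, 0]) cylinder(h = 645, r = 28);
translate([85, 795, 0]) cylinder(h = 645, r = 28);
translate([1238, 795, 0]) cylinder(h = 645, r = 28);
translate([534, -544, 0]) {
  translate([0, 0, 361]) cube([255, 294, 42]);
  cube([48, 48, 361]);
  translate([207, 0, 0]) cube([48, 48, 361]);
  translate([0, 246, 0]) cube([48, 48, 361]);
  translate([207, 246, 0]) cube([48, 48, 361]);
}
translate([534, 1130, 0]) {
  translate([0, 0, 361]) cube([255, 294, 42]);
  cube([48, 48, 361]);
  translate([207, 0, 0]) cube([48, 48, 361]);
  translate([0, 246, 0]) cube([48, 48, 361]);
  translate([207, 246, 0]) cube([48, 48, 361]);
}
translate([-505, 293, 0]) {
  translate([0, 0, 361]) cube([255, 294, 42]);
  cube([48, 48, 361]);
  translate([207, 0, 0]) cube([48, 48, 361]);
  translate([0, 246, 0]) cube([48, 48, 361]);
  translate([207, 246, 0]) cube([48, 48, 361]);
}
translate([1573, 293, 0]) {
  translate([0, 0, 361]) cube([255, 294, 42]);
  cube([48, 48, 361]);
  translate([207, 0, 0]) cube([48, 48, 361]);
  translate([0, 246, 0]) cube([48, 48, 361]);
  translate([207, 246, 0]) cube([48, 48, 361]);
}
translate([0, 0, 680]) {
  cube([49, 42, 2385]);
  translate([459, 0, 0]) cube([49, 42, 2385]);
  translate([49, 0, 298]) cube([410, 42, 30]);
  translate([49, 0, 613]) cube([410, 42, 30]);
  translate([49, 0, 928]) cube([410, 42, 30]);
  translate([49, 0, 1243]) cube([410, 42, 30]);
  translate([49, 0, 1558]) cube([410, 42, 30]);
  translate([49, 0, 1873]) cube([410, 42, 30]);
  translate([49, 0, 2188]) cube([410, 42, 30]);
}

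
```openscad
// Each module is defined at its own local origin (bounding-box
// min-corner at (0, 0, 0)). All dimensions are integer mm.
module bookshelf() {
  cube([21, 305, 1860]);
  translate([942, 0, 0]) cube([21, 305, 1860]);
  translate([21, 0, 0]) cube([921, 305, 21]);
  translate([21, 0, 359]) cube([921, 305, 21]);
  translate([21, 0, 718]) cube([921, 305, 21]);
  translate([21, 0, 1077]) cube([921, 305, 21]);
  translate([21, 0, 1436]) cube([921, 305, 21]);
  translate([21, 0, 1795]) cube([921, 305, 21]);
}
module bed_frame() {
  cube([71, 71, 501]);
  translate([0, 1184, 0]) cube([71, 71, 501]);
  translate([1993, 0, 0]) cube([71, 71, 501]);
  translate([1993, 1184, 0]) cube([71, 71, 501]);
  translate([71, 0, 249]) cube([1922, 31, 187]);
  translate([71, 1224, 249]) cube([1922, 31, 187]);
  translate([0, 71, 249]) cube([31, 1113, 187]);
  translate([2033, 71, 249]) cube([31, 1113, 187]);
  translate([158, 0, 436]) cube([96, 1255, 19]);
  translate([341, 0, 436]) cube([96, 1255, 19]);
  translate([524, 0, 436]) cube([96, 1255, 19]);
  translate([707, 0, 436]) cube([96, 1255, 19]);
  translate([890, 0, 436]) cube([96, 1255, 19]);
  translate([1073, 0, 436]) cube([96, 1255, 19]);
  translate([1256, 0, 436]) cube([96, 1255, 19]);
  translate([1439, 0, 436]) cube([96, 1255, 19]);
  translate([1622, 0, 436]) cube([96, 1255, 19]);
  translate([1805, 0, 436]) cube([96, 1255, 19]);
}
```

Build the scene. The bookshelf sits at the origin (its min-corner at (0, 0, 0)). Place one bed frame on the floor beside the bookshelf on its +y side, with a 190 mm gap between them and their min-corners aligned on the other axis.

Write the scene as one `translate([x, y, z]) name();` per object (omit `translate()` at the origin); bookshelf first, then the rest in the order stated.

bookshelf();
translate([0, 495, 0]) bed_frame();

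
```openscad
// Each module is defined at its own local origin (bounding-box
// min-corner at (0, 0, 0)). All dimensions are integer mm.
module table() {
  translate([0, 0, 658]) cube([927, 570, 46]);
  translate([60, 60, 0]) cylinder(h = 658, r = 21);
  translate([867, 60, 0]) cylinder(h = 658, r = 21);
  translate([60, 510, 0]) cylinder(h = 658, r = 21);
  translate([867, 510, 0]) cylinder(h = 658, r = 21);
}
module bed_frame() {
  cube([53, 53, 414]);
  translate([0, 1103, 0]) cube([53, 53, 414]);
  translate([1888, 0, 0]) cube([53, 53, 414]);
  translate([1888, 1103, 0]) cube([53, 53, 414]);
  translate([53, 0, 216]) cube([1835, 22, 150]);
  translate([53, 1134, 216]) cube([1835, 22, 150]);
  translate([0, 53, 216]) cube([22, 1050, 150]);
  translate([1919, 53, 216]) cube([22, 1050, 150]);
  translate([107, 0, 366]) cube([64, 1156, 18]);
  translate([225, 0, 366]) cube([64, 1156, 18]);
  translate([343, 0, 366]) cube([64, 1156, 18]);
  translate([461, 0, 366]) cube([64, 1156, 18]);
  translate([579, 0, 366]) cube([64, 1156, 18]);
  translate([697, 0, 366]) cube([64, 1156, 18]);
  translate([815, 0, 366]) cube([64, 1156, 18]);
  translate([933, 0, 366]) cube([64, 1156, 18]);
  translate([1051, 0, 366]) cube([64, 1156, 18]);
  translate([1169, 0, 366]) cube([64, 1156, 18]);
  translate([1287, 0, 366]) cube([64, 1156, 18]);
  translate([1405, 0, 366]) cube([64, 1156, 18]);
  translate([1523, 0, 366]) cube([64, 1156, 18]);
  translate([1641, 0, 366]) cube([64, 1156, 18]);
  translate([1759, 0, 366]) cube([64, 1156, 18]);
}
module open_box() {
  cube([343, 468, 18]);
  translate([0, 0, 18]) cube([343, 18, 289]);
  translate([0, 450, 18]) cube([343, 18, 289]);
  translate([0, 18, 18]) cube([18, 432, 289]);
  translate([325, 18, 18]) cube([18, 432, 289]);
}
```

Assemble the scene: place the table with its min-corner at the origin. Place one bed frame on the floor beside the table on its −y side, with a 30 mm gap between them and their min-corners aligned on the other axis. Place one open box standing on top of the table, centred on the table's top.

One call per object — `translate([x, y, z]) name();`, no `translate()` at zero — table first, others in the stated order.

table();
translate([0, -1186, 0]) bed_frame();
translate([292, 51, 704]) open_box();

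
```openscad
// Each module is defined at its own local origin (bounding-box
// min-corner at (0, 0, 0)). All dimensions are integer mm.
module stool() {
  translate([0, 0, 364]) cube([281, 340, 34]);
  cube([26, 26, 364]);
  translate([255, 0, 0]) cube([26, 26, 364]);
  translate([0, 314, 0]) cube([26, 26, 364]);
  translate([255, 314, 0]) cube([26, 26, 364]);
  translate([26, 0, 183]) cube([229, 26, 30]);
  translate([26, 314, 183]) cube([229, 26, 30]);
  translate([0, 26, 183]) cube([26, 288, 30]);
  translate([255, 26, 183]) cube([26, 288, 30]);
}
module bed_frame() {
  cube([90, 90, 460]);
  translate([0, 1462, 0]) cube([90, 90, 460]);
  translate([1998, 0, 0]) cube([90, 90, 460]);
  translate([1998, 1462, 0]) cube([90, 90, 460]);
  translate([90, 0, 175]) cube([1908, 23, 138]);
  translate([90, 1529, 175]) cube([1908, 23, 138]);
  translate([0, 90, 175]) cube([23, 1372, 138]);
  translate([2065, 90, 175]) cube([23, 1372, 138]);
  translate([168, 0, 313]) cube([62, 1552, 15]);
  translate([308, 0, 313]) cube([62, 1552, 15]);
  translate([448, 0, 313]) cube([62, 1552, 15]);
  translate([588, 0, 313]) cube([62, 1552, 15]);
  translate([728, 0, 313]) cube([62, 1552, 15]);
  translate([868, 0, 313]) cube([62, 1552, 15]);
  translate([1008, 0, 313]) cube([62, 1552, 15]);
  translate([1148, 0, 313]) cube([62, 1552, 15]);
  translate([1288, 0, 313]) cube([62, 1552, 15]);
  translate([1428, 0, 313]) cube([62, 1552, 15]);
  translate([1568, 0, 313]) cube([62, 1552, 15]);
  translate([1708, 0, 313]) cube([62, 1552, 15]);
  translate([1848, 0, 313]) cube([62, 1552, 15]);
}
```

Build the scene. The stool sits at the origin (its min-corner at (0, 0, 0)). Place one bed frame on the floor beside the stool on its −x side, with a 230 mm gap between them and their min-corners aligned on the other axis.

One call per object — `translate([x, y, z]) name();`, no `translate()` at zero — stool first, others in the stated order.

stool();
translate([-2318, 0, 0]) bed_frame();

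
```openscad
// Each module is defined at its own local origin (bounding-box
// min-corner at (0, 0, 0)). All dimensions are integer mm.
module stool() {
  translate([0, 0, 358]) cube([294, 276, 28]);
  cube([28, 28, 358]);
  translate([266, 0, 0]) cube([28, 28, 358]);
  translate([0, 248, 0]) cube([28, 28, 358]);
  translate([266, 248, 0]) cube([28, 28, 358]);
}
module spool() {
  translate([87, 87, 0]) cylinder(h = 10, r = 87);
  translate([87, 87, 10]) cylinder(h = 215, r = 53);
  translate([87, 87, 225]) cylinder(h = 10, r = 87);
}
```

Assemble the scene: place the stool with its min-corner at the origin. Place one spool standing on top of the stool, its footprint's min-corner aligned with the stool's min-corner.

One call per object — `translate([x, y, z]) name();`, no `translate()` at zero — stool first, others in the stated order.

stool();
translate([0, 0, 386]) spool();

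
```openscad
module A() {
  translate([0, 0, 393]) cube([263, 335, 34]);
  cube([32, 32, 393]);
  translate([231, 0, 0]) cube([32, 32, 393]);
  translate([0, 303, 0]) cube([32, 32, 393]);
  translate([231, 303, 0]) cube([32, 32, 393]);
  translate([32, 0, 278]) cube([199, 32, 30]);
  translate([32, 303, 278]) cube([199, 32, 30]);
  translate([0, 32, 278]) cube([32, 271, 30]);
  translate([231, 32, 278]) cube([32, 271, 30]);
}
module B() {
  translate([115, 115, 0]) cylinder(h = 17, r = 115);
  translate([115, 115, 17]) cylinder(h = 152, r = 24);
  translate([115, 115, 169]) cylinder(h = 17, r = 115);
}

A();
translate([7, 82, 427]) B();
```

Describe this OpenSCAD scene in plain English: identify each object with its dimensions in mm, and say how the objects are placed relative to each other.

A is a four-legged stool. The seat is 263×335 mm, 34 mm thick, top at z = 427 mm. It stands on four square legs, each 32×32 mm in cross-section, from z = 0 to the seat underside, each flush with a corner of the seat. Four stretchers, 32 mm wide and 30 mm tall, connect adjacent legs with their undersides at z = 278 mm, each running between the inner faces of the legs it joins and aligned with the legs' outer faces on the other axis.

B is a spool: two coaxial disc flanges of radius 115 mm and thickness 17 mm, joined by a core cylinder of radius 24 mm and height 152 mm. The lower flange rests on z = 0 and the three cylinders share a vertical axis.

The spool is on top of the stool.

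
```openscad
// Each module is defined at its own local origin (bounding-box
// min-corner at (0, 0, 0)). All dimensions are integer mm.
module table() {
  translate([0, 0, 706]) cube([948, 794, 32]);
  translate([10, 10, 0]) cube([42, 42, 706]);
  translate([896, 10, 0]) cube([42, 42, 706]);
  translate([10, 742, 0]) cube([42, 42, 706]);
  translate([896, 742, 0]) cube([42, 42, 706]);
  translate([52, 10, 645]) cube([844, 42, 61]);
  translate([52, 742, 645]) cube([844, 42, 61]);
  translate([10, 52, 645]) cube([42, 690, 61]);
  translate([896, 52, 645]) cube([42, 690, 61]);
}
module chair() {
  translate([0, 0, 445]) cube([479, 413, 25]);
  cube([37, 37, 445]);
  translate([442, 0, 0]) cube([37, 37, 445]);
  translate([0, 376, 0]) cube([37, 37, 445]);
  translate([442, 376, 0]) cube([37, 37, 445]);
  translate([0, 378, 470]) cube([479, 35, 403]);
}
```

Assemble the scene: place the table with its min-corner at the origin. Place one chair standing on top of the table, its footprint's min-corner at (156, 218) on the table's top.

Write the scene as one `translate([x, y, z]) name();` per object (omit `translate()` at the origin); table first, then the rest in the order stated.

table();
translate([156, 218, 738]) chair();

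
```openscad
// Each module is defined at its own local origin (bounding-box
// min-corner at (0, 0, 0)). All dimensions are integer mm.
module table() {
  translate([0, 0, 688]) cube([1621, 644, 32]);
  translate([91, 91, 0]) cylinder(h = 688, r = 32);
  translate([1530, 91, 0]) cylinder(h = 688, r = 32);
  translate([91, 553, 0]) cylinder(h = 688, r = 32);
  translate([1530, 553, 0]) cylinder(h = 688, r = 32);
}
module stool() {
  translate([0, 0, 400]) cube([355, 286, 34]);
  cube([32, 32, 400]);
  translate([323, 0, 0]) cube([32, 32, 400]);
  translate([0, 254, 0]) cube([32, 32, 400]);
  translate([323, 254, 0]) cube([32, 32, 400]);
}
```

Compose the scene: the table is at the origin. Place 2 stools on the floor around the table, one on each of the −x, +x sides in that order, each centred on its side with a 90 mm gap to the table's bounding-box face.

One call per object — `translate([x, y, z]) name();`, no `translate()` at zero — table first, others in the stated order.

table();
translate([-445, 179, 0]) stool();
translate([1711, 179, 0]) stool();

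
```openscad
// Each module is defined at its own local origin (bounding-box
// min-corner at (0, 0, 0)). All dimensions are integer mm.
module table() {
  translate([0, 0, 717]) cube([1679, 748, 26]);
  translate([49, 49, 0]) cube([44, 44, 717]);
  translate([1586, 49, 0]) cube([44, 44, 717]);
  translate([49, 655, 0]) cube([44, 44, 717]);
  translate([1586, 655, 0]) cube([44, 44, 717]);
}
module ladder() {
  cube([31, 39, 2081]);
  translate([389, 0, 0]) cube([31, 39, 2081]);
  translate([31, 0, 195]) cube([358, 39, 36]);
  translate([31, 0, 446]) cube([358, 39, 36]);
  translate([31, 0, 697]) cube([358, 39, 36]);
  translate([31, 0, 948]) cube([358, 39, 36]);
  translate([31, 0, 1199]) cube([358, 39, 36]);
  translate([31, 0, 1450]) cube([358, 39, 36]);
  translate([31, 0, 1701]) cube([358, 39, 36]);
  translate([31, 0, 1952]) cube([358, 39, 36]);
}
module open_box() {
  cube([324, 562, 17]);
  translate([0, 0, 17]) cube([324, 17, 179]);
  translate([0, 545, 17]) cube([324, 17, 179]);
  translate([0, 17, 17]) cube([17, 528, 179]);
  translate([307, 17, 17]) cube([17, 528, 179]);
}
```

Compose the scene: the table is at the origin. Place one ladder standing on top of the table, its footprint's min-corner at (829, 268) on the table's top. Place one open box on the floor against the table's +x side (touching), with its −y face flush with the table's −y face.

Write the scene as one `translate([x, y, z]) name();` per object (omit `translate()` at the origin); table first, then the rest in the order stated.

table();
translate([829, 268, 743]) ladder();
translate([1679, 0, 0]) open_box();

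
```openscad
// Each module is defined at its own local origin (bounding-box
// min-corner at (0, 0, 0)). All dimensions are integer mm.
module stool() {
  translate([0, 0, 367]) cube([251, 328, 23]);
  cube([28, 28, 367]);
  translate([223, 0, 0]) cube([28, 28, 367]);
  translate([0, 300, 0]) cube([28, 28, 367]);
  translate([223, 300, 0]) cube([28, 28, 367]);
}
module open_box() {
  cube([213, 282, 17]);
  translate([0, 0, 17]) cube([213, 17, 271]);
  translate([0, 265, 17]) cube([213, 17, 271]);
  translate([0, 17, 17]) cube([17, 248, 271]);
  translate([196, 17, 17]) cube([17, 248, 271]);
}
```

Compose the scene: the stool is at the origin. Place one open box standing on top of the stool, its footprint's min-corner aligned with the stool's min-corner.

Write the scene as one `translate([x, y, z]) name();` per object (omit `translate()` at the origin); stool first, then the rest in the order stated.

stool();
translate([0, 0, 390]) open_box();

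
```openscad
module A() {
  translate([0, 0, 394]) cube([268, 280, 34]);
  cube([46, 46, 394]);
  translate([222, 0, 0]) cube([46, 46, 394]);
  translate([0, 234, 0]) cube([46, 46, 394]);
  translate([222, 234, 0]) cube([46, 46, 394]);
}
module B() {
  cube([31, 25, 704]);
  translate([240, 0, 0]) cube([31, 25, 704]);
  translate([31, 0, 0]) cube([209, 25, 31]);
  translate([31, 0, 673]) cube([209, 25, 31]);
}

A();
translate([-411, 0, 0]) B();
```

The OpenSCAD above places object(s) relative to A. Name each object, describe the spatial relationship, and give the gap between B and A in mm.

A is a stool. B is a picture frame. The picture frame is on the floor beside the stool on its −x side. The gap between the picture frame and the stool is 140 mm.

The picture frame's nearest face is 140 mm from the stool's −x face.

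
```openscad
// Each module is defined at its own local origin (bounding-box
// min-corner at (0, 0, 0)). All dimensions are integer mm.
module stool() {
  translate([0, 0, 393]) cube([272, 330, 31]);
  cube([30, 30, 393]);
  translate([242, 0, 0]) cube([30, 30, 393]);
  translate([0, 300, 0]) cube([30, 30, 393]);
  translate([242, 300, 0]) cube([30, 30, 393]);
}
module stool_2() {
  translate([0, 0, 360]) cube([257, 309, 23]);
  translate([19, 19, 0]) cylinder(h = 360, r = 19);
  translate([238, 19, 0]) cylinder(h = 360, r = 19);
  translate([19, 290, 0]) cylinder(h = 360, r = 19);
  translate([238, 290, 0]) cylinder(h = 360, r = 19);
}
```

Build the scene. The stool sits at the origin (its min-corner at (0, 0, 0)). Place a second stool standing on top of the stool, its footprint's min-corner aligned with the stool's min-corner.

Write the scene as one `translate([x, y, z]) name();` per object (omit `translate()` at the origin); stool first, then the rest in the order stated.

stool();
translate([0, 0, 424]) stool_2();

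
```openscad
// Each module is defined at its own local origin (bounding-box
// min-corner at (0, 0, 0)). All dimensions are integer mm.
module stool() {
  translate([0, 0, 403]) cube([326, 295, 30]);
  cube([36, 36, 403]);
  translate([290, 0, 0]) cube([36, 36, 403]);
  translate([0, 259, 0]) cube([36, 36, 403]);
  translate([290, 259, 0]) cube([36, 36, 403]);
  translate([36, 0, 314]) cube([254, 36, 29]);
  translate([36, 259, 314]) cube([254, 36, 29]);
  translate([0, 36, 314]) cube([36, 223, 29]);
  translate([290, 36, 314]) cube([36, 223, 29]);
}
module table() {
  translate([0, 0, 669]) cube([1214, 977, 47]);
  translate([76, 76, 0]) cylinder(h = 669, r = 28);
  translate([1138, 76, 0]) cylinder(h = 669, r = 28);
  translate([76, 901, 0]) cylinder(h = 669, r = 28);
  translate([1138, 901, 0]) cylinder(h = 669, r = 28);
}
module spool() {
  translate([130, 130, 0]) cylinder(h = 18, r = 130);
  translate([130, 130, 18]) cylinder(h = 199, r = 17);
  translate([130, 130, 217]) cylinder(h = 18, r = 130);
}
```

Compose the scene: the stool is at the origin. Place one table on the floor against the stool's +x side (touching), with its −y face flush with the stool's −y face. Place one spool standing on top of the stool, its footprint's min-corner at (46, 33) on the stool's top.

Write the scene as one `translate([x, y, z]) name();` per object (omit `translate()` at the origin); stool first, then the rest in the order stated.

stool();
translate([326, 0, 0]) table();
translate([46, 33, 433]) spool();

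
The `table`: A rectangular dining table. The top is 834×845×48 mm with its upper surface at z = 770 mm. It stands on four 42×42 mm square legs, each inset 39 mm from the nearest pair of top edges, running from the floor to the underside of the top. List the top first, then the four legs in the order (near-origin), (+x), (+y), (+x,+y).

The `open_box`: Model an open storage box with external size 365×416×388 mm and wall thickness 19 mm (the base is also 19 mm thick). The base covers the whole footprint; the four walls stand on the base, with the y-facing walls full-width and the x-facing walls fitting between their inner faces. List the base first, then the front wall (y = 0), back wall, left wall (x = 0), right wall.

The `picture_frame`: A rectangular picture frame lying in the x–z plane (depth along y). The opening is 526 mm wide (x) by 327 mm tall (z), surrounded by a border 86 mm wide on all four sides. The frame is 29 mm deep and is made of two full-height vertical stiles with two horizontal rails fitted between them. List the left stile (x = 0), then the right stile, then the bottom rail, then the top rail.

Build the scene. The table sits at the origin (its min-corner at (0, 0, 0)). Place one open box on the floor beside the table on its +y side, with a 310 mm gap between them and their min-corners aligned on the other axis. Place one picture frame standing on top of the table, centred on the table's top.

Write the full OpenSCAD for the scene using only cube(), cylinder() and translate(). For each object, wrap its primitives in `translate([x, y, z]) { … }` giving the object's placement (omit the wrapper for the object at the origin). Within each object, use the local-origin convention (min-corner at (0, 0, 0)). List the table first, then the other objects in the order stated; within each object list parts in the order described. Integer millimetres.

translate([0, 0, 722]) cube([834, 845, 48]);
translate([39, 39, 0]) cube([42, 42, 722]);
translate([753, 39, 0]) cube([42, 42, 722]);
translate([39, 764, 0]) cube([42, 42, 722]);
translate([753, 764, 0]) cube([42, 42, 722]);
translate([0, 1155, 0]) {
  cube([365, 416, 19]);
  translate([0, 0, 19]) cube([365, 19, 369]);
  translate([0, 397, 19]) cube([365, 19, 369]);
  translate([0, 19, 19]) cube([19, 378, 369]);
  translate([346, 19, 19]) cube([19, 378, 369]);
}
translate([68, 408, 770]) {
  cube([86, 29, 499]);
  translate([612, 0, 0]) cube([86, 29, 499]);
  translate([86, 0, 0]) cube([526, 29, 86]);
  translate([86, 0, 413]) cube([526, 29, 86]);
}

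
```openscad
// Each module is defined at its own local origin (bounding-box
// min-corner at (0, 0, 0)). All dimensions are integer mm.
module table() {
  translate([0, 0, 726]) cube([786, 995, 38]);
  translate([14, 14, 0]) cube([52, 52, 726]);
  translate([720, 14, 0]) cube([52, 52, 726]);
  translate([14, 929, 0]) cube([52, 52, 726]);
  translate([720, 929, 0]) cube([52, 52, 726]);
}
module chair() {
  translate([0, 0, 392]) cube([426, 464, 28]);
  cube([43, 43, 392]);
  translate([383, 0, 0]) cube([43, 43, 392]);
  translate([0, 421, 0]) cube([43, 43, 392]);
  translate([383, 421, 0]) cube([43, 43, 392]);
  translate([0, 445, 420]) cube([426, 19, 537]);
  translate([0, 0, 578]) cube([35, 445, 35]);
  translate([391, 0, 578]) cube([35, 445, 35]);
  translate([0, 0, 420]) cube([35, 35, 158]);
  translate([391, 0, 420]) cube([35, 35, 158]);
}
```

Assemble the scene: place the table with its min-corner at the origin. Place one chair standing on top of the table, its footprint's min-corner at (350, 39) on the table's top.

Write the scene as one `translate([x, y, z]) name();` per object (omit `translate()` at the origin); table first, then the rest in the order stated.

table();
translate([350, 39, 764]) chair();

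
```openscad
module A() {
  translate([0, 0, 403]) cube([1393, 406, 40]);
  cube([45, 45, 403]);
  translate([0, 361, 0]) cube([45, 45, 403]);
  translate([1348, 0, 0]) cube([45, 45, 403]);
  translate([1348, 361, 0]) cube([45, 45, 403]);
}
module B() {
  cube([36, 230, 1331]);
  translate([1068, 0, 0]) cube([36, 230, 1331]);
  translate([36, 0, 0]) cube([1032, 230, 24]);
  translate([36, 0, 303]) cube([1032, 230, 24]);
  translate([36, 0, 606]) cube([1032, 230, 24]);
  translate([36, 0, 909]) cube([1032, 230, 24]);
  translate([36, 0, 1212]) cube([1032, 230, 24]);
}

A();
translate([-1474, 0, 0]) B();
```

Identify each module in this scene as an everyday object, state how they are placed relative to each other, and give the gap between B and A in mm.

A is a bench. B is a bookshelf. The bookshelf is on the floor beside the bench on its −x side. The gap between the bookshelf and the bench is 370 mm.

The bookshelf's nearest face is 370 mm from the bench's −x face.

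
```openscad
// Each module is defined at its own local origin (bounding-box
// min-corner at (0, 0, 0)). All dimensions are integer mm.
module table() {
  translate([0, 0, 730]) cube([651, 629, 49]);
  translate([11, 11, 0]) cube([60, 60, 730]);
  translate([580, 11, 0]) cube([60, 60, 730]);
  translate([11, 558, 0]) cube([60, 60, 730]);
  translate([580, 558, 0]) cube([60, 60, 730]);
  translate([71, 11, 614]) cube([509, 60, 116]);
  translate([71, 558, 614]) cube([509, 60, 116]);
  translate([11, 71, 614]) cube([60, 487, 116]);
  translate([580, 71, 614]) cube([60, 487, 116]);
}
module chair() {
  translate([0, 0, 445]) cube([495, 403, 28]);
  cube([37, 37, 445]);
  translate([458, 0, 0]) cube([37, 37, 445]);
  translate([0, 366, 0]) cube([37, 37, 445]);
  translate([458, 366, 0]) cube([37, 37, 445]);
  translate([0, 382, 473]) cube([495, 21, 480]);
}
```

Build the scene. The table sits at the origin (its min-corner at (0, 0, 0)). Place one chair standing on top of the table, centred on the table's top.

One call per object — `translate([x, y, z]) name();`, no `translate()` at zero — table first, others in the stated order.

table();
translate([78, 113, 779]) chair();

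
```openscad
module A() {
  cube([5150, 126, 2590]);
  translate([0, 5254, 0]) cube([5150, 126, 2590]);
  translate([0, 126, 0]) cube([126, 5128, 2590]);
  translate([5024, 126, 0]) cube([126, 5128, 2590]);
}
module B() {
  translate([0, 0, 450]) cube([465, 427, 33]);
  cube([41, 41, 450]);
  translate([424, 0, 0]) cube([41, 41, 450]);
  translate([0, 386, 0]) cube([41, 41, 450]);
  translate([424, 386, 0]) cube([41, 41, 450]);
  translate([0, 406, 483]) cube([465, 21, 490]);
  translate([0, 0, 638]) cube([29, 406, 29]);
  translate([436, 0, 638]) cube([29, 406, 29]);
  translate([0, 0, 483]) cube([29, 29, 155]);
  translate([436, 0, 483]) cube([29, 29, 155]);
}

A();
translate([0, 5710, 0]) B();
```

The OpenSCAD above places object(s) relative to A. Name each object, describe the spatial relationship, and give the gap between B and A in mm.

A is a house frame. B is a chair. The chair is on the floor beside the house frame on its +y side. The gap between the chair and the house frame is 330 mm.

The chair's nearest face is 330 mm from the house frame's +y face.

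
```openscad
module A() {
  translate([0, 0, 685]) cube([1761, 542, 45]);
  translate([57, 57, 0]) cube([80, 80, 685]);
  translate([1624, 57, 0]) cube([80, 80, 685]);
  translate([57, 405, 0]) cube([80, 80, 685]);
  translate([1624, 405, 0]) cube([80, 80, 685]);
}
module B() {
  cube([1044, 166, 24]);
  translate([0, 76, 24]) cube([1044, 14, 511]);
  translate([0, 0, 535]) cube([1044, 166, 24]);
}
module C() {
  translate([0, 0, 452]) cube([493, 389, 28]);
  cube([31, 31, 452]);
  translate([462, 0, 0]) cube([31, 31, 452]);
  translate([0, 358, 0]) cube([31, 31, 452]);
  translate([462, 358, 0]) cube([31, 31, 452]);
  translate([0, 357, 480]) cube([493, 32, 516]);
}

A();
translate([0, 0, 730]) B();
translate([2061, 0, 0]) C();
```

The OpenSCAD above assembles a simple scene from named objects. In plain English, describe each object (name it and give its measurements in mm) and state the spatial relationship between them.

A is a rectangular dining table. The top is 1761×542×45 mm with its upper surface at z = 730 mm. It stands on four 80×80 mm square legs, each inset 57 mm from the nearest pair of top edges, running from the floor to the underside of the top.

B is an I-beam lying along x, 1044 mm long. Overall section height 559 mm. Two flanges 166 mm wide (y) and 24 mm thick, one on the floor and one at the top; a web 14 mm thick runs between them, centred on the flange width.

C is a chair. The seat is a 493×389×28 mm slab with its top at z = 480 mm, on four 31×31 mm corner legs (flush with the seat edges, standing on z = 0). A flat backrest 32 mm thick, 516 mm tall, spans the full seat width and rises from the seat top along its +y edge, rear face flush with the rear of the seat.

The I-beam is on top of the table. The chair is on the floor beside the table on its +x side.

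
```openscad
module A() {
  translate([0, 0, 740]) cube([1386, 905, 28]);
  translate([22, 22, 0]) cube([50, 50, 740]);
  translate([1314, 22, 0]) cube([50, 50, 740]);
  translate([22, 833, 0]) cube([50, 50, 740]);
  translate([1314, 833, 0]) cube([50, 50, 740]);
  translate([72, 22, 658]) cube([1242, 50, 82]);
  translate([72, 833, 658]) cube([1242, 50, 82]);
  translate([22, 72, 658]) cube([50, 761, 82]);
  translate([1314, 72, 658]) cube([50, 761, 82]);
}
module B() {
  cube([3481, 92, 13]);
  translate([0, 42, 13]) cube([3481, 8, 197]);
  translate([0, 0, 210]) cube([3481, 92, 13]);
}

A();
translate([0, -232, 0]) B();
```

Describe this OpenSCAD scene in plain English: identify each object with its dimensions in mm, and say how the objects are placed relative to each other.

A is a rectangular dining table. The top is 1386×905×28 mm with its upper surface at z = 768 mm. It stands on four 50×50 mm square legs, each inset 22 mm from the nearest pair of top edges, running from the floor to the underside of the top. Four apron rails, 50 mm thick and 82 mm tall, run between adjacent legs with their top edges flush with the underside of the top and their outer faces flush with the legs' outer faces.

B is an I-beam lying along x, 3481 mm long. Overall section height 223 mm. Two flanges 92 mm wide (y) and 13 mm thick, one on the floor and one at the top; a web 8 mm thick runs between them, centred on the flange width.

The I-beam is on the floor beside the table on its −y side.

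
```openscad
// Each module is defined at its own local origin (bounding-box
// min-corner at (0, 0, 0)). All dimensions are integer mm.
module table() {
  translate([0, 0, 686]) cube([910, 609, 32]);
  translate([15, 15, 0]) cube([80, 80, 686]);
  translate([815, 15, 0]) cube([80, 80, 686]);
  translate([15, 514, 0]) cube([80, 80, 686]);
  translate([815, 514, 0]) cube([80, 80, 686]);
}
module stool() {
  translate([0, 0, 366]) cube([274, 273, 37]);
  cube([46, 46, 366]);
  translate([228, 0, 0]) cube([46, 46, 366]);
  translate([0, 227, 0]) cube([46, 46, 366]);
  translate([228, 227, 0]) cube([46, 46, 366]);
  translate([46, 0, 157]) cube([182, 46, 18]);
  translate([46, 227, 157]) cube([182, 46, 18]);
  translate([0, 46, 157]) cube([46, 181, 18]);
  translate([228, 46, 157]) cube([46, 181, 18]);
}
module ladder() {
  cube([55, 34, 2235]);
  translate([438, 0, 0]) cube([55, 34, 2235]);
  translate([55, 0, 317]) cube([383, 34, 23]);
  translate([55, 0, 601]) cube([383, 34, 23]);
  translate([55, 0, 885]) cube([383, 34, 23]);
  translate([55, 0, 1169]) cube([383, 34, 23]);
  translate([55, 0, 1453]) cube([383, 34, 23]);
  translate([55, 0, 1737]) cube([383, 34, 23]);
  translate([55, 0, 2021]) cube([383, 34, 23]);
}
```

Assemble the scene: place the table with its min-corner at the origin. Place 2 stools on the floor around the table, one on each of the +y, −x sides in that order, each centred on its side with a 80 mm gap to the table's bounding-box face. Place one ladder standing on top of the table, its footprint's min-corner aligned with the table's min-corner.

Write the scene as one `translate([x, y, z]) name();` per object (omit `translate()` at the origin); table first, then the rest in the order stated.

table();
translate([318, 689, 0]) stool();
translate([-354, 168, 0]) stool();
translate([0, 0, 718]) ladder();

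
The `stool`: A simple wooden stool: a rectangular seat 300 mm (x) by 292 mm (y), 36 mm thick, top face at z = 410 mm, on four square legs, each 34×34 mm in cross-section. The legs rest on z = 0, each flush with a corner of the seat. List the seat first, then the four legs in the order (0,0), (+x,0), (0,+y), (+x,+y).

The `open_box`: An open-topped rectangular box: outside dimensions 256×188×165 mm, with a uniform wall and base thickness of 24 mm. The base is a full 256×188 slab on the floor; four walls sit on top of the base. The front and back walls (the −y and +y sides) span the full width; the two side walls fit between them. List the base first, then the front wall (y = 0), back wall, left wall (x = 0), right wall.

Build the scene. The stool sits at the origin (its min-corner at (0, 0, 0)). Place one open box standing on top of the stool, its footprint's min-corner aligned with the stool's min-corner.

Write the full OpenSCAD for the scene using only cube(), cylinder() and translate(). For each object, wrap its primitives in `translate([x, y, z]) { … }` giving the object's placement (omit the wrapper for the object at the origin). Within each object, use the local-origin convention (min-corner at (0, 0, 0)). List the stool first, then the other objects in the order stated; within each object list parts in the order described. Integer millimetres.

translate([0, 0, 374]) cube([300, 292, 36]);
cube([34, 34, 374]);
translate([266, 0, 0]) cube([34, 34, 374]);
translate([0, 258, 0]) cube([34, 34, 374]);
translate([266, 258, 0]) cube([34, 34, 374]);
translate([0, 0, 410]) {
  cube([256, 188, 24]);
  translate([0, 0, 24]) cube([256, 24, 141]);
  translate([0, 164, 24]) cube([256, 24, 141]);
  translate([0, 24, 24]) cube([24, 140, 141]);
  translate([232, 24, 24]) cube([24, 140, 141]);
}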